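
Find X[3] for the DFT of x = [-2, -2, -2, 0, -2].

X[3] = Σ(n=0 to 4) x[n] · ω_5^(3n) where ω_5 = e^(-2πi/5)
= (-2)·ω_5^0 + (-2)·ω_5^3 + (-2)·ω_5^6 + (0)·ω_5^9 + (-2)·ω_5^12

X[3] = 0.6180+1.9021i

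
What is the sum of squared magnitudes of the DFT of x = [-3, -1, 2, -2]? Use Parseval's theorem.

Parseval: Σ|x[n]|² = (1/N)Σ|X[k]|², so Σ|X[k]|² = N·Σ|x[n]|² = 4·18.0000

Σ|X[k]|² = N·Σ|x[n]|² = 4·18.0000 = 72.0000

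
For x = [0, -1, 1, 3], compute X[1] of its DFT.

X[1] = Σ(n=0 to 3) x[n] · ω_4^(1n) where ω_4 = e^(-2πi/4)
= (0)·ω_4^0 + (-1)·ω_4^1 + (1)·ω_4^2 + (3)·ω_4^3

X[1] = -1+4i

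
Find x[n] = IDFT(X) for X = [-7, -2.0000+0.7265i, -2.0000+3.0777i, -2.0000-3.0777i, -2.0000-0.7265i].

x[n] = (1/5) Σ(k=0 to 4) X[k] · e^(2πikn/5)

Computing each x[n]:
x[0] = -3
x[1] = -2
x[2] = 0
x[3] = -2
x[4] = 0

x = [-3, -2, 0, -2, 0]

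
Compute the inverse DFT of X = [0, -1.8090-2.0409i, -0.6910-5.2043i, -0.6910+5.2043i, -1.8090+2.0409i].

x[n] = (1/5) Σ(k=0 to 4) X[k] · e^(2πikn/5)

Computing each x[n]:
x[0] = -1
x[1] = 2
x[2] = -1
x[3] = 2
x[4] = -2

x = [-1, 2, -1, 2, -2]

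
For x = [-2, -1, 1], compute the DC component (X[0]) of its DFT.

X[0] = Σ(n=0 to 2) x[n] · ω_3^0 = Σ x[n]
= (-2) + (-1) + (1)

X[0] = -2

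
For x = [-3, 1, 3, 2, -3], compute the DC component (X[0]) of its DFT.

X[0] = Σ(n=0 to 4) x[n] · ω_5^0 = Σ x[n]
= (-3) + (1) + (3) + (2) + (-3)

X[0] = 0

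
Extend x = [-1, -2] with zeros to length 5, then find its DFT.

Original 2-point DFT: [-3, 1]
Zero-padded 5-point DFT provides frequency interpolation.

DFT_5([x, 0, ...]) = [-3, -1.6180+1.9021i, 0.6180+1.1756i, 0.6180-1.1756i, -1.6180-1.9021i]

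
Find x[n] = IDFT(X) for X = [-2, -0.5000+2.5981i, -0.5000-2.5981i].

x[n] = (1/3) Σ(k=0 to 2) X[k] · e^(2πikn/3)

Computing each x[n]:
x[0] = -1
x[1] = -2
x[2] = 1

x = [-1, -2, 1]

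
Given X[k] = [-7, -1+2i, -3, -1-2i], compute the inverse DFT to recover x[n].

x[n] = (1/4) Σ(k=0 to 3) X[k] · e^(2πikn/4)

Computing each x[n]:
x[0] = -3
x[1] = -2
x[2] = -2
x[3] = 0

x = [-3, -2, -2, 0]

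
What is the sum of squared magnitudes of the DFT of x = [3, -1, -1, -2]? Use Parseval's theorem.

Parseval: Σ|x[n]|² = (1/N)Σ|X[k]|², so Σ|X[k]|² = N·Σ|x[n]|² = 4·15.0000

Σ|X[k]|² = N·Σ|x[n]|² = 4·15.0000 = 60.0000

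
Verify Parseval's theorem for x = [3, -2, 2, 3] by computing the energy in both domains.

Time domain:
Σ|x[n]|² = |3|² + |-2|² + |2|² + |3|² = 26.0000

Frequency domain:
(1/4)Σ|X[k]|² = (1/4)(|6|² + |1+5i|² + |4|² + |1-5i|²) = (1/4)·104.0000 = 26.0000

Both sides agree, confirming Parseval's theorem.

Σ|x[n]|² = (1/N)Σ|X[k]|² = 26.0000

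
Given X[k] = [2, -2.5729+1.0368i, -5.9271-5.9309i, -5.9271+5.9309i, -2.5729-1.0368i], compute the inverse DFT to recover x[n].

x[n] = (1/5) Σ(k=0 to 4) X[k] · e^(2πikn/5)

Computing each x[n]:
x[0] = -3
x[1] = 3
x[2] = -2
x[3] = 3
x[4] = 1

x = [-3, 3, -2, 3, 1]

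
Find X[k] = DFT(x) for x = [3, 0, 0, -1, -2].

X[k] = Σ(n=0 to 4) x[n] · ω_5^(nk)
where ω_5 = e^(-2πi/5)

Computing each X[k]:
X[0] = 0
X[1] = 3.1910-2.4899i
X[2] = 4.3090-0.2245i
X[3] = 4.3090+0.2245i
X[4] = 3.1910+2.4899i

X = [0, 3.1910-2.4899i, 4.3090-0.2245i, 4.3090+0.2245i, 3.1910+2.4899i]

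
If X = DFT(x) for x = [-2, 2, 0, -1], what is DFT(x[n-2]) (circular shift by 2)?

Time shift by 2: X_shifted[k] = ω_4^(2k) · X[k]
Shifted x = [0, -1, -2, 2]

DFT(x[n-2]) = [-1, 2+3i, -3, 2-3i]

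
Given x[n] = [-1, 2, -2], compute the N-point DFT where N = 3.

X[k] = Σ(n=0 to 2) x[n] · ω_3^(nk)
where ω_3 = e^(-2πi/3)

Computing each X[k]:
X[0] = -1
X[1] = -1.0000-3.4641i
X[2] = -1.0000+3.4641i

X = [-1, -1.0000-3.4641i, -1.0000+3.4641i]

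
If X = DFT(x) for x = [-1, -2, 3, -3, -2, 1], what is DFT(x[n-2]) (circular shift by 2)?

Time shift by 2: X_shifted[k] = ω_6^(2k) · X[k]
Shifted x = [-2, 1, -1, -2, 3, -3]

DFT(x[n-2]) = [-4, -2, -4.0000-6.9282i, 4, -4.0000+6.9282i, -2]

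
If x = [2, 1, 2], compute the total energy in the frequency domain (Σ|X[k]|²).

Parseval: Σ|x[n]|² = (1/N)Σ|X[k]|², so Σ|X[k]|² = N·Σ|x[n]|² = 3·9.0000

Σ|X[k]|² = N·Σ|x[n]|² = 3·9.0000 = 27.0000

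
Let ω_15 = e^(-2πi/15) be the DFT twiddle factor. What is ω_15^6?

ω_15^6 = e^(-2πi·6/15)
= cos(-2π·6/15) + i·sin(-2π·6/15)
= cos(-12π/15) + i·sin(-12π/15)

ω_15^6 = cos(-12π/15) + i·sin(-12π/15) = -0.8090-0.5878i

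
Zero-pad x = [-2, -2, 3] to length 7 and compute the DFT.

Original 3-point DFT: [-1, -2.5000+4.3301i, -2.5000-4.3301i]
Zero-padded 7-point DFT provides frequency interpolation.

DFT_7([x, 0, ...]) = [-1, -3.9145-1.3611i, -4.2579+3.2515i, 1.6724+3.2133i, 1.6724-3.2133i, -4.2579-3.2515i, -3.9145+1.3611i]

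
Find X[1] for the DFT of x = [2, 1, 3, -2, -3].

X[1] = Σ(n=0 to 4) x[n] · ω_5^(1n) where ω_5 = e^(-2πi/5)
= (2)·ω_5^0 + (1)·ω_5^1 + (3)·ω_5^2 + (-2)·ω_5^3 + (-3)·ω_5^4

X[1] = 0.5729-6.7432i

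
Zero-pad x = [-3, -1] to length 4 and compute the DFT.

Original 2-point DFT: [-4, -2]
Zero-padded 4-point DFT provides frequency interpolation.

DFT_4([x, 0, ...]) = [-4, -3+1i, -2, -3-1i]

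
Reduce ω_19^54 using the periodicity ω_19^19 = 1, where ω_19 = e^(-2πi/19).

Since ω_19^19 = 1, powers reduce modulo 19.
54 mod 19 = 16
So ω_19^54 = ω_19^16 = e^(-2πi·16/19)

ω_19^54 = ω_19^16 = 0.5469+0.8372i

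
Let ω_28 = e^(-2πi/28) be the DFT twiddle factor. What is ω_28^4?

ω_28^4 = e^(-2πi·4/28)
= cos(-2π·4/28) + i·sin(-2π·4/28)
= cos(-8π/28) + i·sin(-8π/28)

ω_28^4 = cos(-8π/28) + i·sin(-8π/28) = 0.6235-0.7818i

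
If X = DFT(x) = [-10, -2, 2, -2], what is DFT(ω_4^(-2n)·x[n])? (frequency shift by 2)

Modulation property: DFT(ω_4^(-2n)·x[n]) = X[(k-2) mod 4], so circularly shift X by 2 positions.

X[k-2] = [2, -2, -10, -2]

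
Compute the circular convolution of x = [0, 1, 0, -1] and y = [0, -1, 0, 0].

(x ⊛ y)[n] = Σ(m=0 to 3) x[m] · y[(n-m) mod 4]

Computing each output sample:
(x ⊛ y)[0] = 1
(x ⊛ y)[1] = 0
(x ⊛ y)[2] = -1
(x ⊛ y)[3] = 0

x ⊛ y = [1, 0, -1, 0]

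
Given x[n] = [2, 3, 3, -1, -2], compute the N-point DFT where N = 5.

X[k] = Σ(n=0 to 4) x[n] · ω_5^(nk)
where ω_5 = e^(-2πi/5)

Computing each X[k]:
X[0] = 5
X[1] = 0.6910-7.1064i
X[2] = 1.8090+0.8653i
X[3] = 1.8090-0.8653i
X[4] = 0.6910+7.1064i

X = [5, 0.6910-7.1064i, 1.8090+0.8653i, 1.8090-0.8653i, 0.6910+7.1064i]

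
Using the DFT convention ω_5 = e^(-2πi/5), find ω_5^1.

ω_5^1 = e^(-2πi·1/5)
= cos(-2π·1/5) + i·sin(-2π·1/5)
= cos(-2π/5) + i·sin(-2π/5)

ω_5^1 = cos(-2π/5) + i·sin(-2π/5) = 0.3090-0.9511i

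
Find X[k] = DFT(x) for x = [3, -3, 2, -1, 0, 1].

X[k] = Σ(n=0 to 5) x[n] · ω_6^(nk)
where ω_6 = e^(-2πi/6)

Computing each X[k]:
X[0] = 2
X[1] = 2.0000+1.7321i
X[2] = 2.0000+5.1962i
X[3] = 8
X[4] = 2.0000-5.1962i
X[5] = 2.0000-1.7321i

X = [2, 2.0000+1.7321i, 2.0000+5.1962i, 8, 2.0000-5.1962i, 2.0000-1.7321i]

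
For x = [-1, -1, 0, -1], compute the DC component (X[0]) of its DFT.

X[0] = Σ(n=0 to 3) x[n] · ω_4^0 = Σ x[n]
= (-1) + (-1) + (0) + (-1)

X[0] = -3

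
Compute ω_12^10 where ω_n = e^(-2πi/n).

ω_12^10 = e^(-2πi·10/12)
= cos(-2π·10/12) + i·sin(-2π·10/12)
= cos(-20π/12) + i·sin(-20π/12)

ω_12^10 = cos(-20π/12) + i·sin(-20π/12) = 0.5000+0.8660i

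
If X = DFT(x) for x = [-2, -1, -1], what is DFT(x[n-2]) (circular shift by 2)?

Time shift by 2: X_shifted[k] = ω_3^(2k) · X[k]
Shifted x = [-1, -1, -2]

DFT(x[n-2]) = [-4, 0.5000-0.8660i, 0.5000+0.8660i]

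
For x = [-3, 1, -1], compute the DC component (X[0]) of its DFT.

X[0] = Σ(n=0 to 2) x[n] · ω_3^0 = Σ x[n]
= (-3) + (1) + (-1)

X[0] = -3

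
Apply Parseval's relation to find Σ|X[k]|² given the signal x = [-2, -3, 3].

Parseval: Σ|x[n]|² = (1/N)Σ|X[k]|², so Σ|X[k]|² = N·Σ|x[n]|² = 3·22.0000

Σ|X[k]|² = N·Σ|x[n]|² = 3·22.0000 = 66.0000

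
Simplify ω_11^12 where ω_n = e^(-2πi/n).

Since ω_11^11 = 1, powers reduce modulo 11.
12 mod 11 = 1
So ω_11^12 = ω_11^1 = e^(-2πi·1/11)

ω_11^12 = ω_11^1 = 0.8413-0.5406i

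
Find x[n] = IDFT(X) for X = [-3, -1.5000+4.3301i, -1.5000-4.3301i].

x[n] = (1/3) Σ(k=0 to 2) X[k] · e^(2πikn/3)

Computing each x[n]:
x[0] = -2
x[1] = -3
x[2] = 2

x = [-2, -3, 2]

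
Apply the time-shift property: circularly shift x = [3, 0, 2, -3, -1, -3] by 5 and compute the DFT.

Time shift by 5: X_shifted[k] = ω_6^(5k) · X[k]
Shifted x = [0, 2, -3, -1, -3, 3]

DFT(x[n-5]) = [-2, 6.5000+0.8660i, -0.5000+0.8660i, -10, -0.5000-0.8660i, 6.5000-0.8660i]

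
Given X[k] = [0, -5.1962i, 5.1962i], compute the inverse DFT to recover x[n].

x[n] = (1/3) Σ(k=0 to 2) X[k] · e^(2πikn/3)

Computing each x[n]:
x[0] = 0
x[1] = 3
x[2] = -3

x = [0, 3, -3]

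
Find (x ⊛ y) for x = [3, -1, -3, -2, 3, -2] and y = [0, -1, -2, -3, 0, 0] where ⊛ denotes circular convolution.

(x ⊛ y)[n] = Σ(m=0 to 5) x[m] · y[(n-m) mod 6]

Computing each output sample:
(x ⊛ y)[0] = 2
(x ⊛ y)[1] = -8
(x ⊛ y)[2] = 1
(x ⊛ y)[3] = -4
(x ⊛ y)[4] = 11
(x ⊛ y)[5] = 10

x ⊛ y = [2, -8, 1, -4, 11, 10]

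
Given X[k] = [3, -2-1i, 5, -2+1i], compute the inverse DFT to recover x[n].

x[n] = (1/4) Σ(k=0 to 3) X[k] · e^(2πikn/4)

Computing each x[n]:
x[0] = 1
x[1] = 0
x[2] = 3
x[3] = -1

x = [1, 0, 3, -1]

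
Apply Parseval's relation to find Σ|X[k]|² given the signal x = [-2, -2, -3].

Parseval: Σ|x[n]|² = (1/N)Σ|X[k]|², so Σ|X[k]|² = N·Σ|x[n]|² = 3·17.0000

Σ|X[k]|² = N·Σ|x[n]|² = 3·17.0000 = 51.0000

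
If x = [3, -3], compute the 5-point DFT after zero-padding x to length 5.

Original 2-point DFT: [0, 6]
Zero-padded 5-point DFT provides frequency interpolation.

DFT_5([x, 0, ...]) = [0, 2.0729+2.8532i, 5.4271+1.7634i, 5.4271-1.7634i, 2.0729-2.8532i]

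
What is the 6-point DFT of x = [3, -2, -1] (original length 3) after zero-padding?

Original 3-point DFT: [0, 4.5000+0.8660i, 4.5000-0.8660i]
Zero-padded 6-point DFT provides frequency interpolation.

DFT_6([x, 0, ...]) = [0, 2.5000+2.5981i, 4.5000+0.8660i, 4, 4.5000-0.8660i, 2.5000-2.5981i]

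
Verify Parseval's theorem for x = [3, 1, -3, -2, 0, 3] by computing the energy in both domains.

Time domain:
Σ|x[n]|² = |3|² + |1|² + |-3|² + |-2|² + |0|² + |3|² = 32.0000

Frequency domain:
(1/6)Σ|X[k]|² = (1/6)(|2|² + |8.5000+4.3301i|² + |0.5000-0.8660i|² + |-2|² + |0.5000+0.8660i|² + |8.5000-4.3301i|²) = (1/6)·192.0000 = 32.0000

Both sides agree, confirming Parseval's theorem.

Σ|x[n]|² = (1/N)Σ|X[k]|² = 32.0000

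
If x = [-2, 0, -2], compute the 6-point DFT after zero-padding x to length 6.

Original 3-point DFT: [-4, -1.0000-1.7321i, -1.0000+1.7321i]
Zero-padded 6-point DFT provides frequency interpolation.

DFT_6([x, 0, ...]) = [-4, -1.0000+1.7321i, -1.0000-1.7321i, -4, -1.0000+1.7321i, -1.0000-1.7321i]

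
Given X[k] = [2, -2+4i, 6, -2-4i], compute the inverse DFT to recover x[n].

x[n] = (1/4) Σ(k=0 to 3) X[k] · e^(2πikn/4)

Computing each x[n]:
x[0] = 1
x[1] = -3
x[2] = 3
x[3] = 1

x = [1, -3, 3, 1]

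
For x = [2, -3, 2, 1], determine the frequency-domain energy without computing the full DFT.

Parseval: Σ|x[n]|² = (1/N)Σ|X[k]|², so Σ|X[k]|² = N·Σ|x[n]|² = 4·18.0000

Σ|X[k]|² = N·Σ|x[n]|² = 4·18.0000 = 72.0000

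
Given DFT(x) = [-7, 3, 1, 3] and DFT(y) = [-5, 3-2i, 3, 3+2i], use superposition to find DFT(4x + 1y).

By linearity: DFT(4x + 1y) = 4·DFT(x) + 1·DFT(y)
= 4·[-7, 3, 1, 3] + 1·[-5, 3-2i, 3, 3+2i]

Computing element-wise:
Z[0] = 4·(-7) + 1·(-5) = -33
Z[1] = 4·(3) + 1·(3-2i) = 15-2i
Z[2] = 4·(1) + 1·(3) = 7
Z[3] = 4·(3) + 1·(3+2i) = 15+2i

DFT(4x + 1y) = 4·X + 1·Y = [-33, 15-2i, 7, 15+2i]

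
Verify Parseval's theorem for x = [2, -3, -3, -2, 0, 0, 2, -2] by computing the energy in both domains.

Time domain:
Σ|x[n]|² = |2|² + |-3|² + |-3|² + |-2|² + |0|² + |0|² + |2|² + |-2|² = 34.0000

Frequency domain:
(1/8)Σ|X[k]|² = (1/8)(|-6|² + |-0.1213+7.1213i|² + |3-1i|² + |4.1213-2.8787i|² + |8|² + |4.1213+2.8787i|² + |3+1i|² + |-0.1213-7.1213i|²) = (1/8)·272.0000 = 34.0000

Both sides agree, confirming Parseval's theorem.

Σ|x[n]|² = (1/N)Σ|X[k]|² = 34.0000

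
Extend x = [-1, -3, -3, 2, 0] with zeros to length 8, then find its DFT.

Original 5-point DFT: [-5, -1.1180+5.7921i, 1.1180-2.9919i, 1.1180+2.9919i, -1.1180-5.7921i]
Zero-padded 8-point DFT provides frequency interpolation.

DFT_8([x, 0, ...]) = [-5, -4.5355+3.7071i, 2+5i, 2.5355-2.2929i, -3, 2.5355+2.2929i, 2-5i, -4.5355-3.7071i]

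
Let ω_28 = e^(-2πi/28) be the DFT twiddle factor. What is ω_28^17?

ω_28^17 = e^(-2πi·17/28)
= cos(-2π·17/28) + i·sin(-2π·17/28)
= cos(-34π/28) + i·sin(-34π/28)

ω_28^17 = cos(-34π/28) + i·sin(-34π/28) = -0.7818+0.6235i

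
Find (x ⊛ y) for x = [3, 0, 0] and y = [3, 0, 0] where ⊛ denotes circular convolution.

(x ⊛ y)[n] = Σ(m=0 to 2) x[m] · y[(n-m) mod 3]

Computing each output sample:
(x ⊛ y)[0] = 9
(x ⊛ y)[1] = 0
(x ⊛ y)[2] = 0

x ⊛ y = [9, 0, 0]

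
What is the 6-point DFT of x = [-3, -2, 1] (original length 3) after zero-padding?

Original 3-point DFT: [-4, -2.5000+2.5981i, -2.5000-2.5981i]
Zero-padded 6-point DFT provides frequency interpolation.

DFT_6([x, 0, ...]) = [-4, -4.5000+0.8660i, -2.5000+2.5981i, 0, -2.5000-2.5981i, -4.5000-0.8660i]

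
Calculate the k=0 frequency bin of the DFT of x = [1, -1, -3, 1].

X[0] = Σ(n=0 to 3) x[n] · ω_4^0 = Σ x[n]
= (1) + (-1) + (-3) + (1)

X[0] = -2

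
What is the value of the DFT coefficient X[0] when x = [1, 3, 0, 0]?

X[0] = Σ(n=0 to 3) x[n] · ω_4^0 = Σ x[n]
= (1) + (3) + (0) + (0)

X[0] = 4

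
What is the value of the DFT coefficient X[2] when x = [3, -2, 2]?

X[2] = Σ(n=0 to 2) x[n] · ω_3^(2n) where ω_3 = e^(-2πi/3)
= (3)·ω_3^0 + (-2)·ω_3^2 + (2)·ω_3^4

X[2] = 3.0000-3.4641i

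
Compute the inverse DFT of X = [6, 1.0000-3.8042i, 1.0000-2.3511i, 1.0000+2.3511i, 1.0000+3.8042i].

x[n] = (1/5) Σ(k=0 to 4) X[k] · e^(2πikn/5)

Computing each x[n]:
x[0] = 2
x[1] = 3
x[2] = 1
x[3] = 1
x[4] = -1

x = [2, 3, 1, 1, -1]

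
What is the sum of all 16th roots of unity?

Sum of all nth roots of unity equals 0 for n > 1 (geometric series with r ≠ 1).

0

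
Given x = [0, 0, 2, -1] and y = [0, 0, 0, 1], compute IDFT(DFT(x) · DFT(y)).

(x ⊛ y)[n] = Σ(m=0 to 3) x[m] · y[(n-m) mod 4]

Computing each output sample:
(x ⊛ y)[0] = 0
(x ⊛ y)[1] = 2
(x ⊛ y)[2] = -1
(x ⊛ y)[3] = 0

x ⊛ y = [0, 2, -1, 0]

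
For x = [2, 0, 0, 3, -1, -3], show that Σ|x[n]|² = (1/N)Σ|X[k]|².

Time domain:
Σ|x[n]|² = |2|² + |0|² + |0|² + |3|² + |-1|² + |-3|² = 23.0000

Frequency domain:
(1/6)Σ|X[k]|² = (1/6)(|1|² + |-2.0000-3.4641i|² + |7.0000-1.7321i|² + |1|² + |7.0000+1.7321i|² + |-2.0000+3.4641i|²) = (1/6)·138.0000 = 23.0000

Both sides agree, confirming Parseval's theorem.

Σ|x[n]|² = (1/N)Σ|X[k]|² = 23.0000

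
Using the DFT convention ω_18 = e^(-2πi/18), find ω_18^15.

ω_18^15 = e^(-2πi·15/18)
= cos(-2π·15/18) + i·sin(-2π·15/18)
= cos(-30π/18) + i·sin(-30π/18)

ω_18^15 = cos(-30π/18) + i·sin(-30π/18) = 0.5000+0.8660i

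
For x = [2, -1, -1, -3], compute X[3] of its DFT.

X[3] = Σ(n=0 to 3) x[n] · ω_4^(3n) where ω_4 = e^(-2πi/4)
= (2)·ω_4^0 + (-1)·ω_4^3 + (-1)·ω_4^6 + (-3)·ω_4^9

X[3] = 3+2i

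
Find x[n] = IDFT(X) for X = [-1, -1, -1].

x[n] = (1/3) Σ(k=0 to 2) X[k] · e^(2πikn/3)

Computing each x[n]:
x[0] = -1
x[1] = 0
x[2] = 0

x = [-1, 0, 0]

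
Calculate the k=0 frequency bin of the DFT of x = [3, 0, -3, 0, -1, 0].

X[0] = Σ(n=0 to 5) x[n] · ω_6^0 = Σ x[n]
= (3) + (0) + (-3) + (0) + (-1) + (0)

X[0] = -1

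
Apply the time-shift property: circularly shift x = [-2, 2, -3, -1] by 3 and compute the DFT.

Time shift by 3: X_shifted[k] = ω_4^(3k) · X[k]
Shifted x = [2, -3, -1, -2]

DFT(x[n-3]) = [-4, 3+1i, 6, 3-1i]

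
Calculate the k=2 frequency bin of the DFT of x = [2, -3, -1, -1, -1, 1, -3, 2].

X[2] = Σ(n=0 to 7) x[n] · ω_8^(2n) where ω_8 = e^(-2πi/8)
= (2)·ω_8^0 + (-3)·ω_8^2 + (-1)·ω_8^4 + (-1)·ω_8^6 + (-1)·ω_8^8 + (1)·ω_8^10 + (-3)·ω_8^12 + (2)·ω_8^14

X[2] = 5+3i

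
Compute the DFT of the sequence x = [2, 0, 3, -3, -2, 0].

X[k] = Σ(n=0 to 5) x[n] · ω_6^(nk)
where ω_6 = e^(-2πi/6)

Computing each X[k]:
X[0] = 0
X[1] = 4.5000-4.3301i
X[2] = -1.5000+4.3301i
X[3] = 6
X[4] = -1.5000-4.3301i
X[5] = 4.5000+4.3301i

X = [0, 4.5000-4.3301i, -1.5000+4.3301i, 6, -1.5000-4.3301i, 4.5000+4.3301i]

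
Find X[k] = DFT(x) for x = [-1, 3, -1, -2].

X[k] = Σ(n=0 to 3) x[n] · ω_4^(nk)
where ω_4 = e^(-2πi/4)

Computing each X[k]:
X[0] = -1
X[1] = -5i
X[2] = -3
X[3] = 5i

X = [-1, -5i, -3, 5i]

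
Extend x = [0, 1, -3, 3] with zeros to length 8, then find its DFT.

Original 4-point DFT: [1, 3+2i, -7, 3-2i]
Zero-padded 8-point DFT provides frequency interpolation.

DFT_8([x, 0, ...]) = [1, -1.4142+0.1716i, 3+2i, 1.4142-5.8284i, -7, 1.4142+5.8284i, 3-2i, -1.4142-0.1716i]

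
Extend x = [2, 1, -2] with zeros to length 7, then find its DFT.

Original 3-point DFT: [1, 2.5000-2.5981i, 2.5000+2.5981i]
Zero-padded 7-point DFT provides frequency interpolation.

DFT_7([x, 0, ...]) = [1, 3.0685+1.1680i, 3.5794-1.8427i, -0.1479-1.9975i, -0.1479+1.9975i, 3.5794+1.8427i, 3.0685-1.1680i]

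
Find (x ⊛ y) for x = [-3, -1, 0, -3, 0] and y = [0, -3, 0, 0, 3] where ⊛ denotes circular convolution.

(x ⊛ y)[n] = Σ(m=0 to 4) x[m] · y[(n-m) mod 5]

Computing each output sample:
(x ⊛ y)[0] = -3
(x ⊛ y)[1] = 9
(x ⊛ y)[2] = -6
(x ⊛ y)[3] = 0
(x ⊛ y)[4] = 0

x ⊛ y = [-3, 9, -6, 0, 0]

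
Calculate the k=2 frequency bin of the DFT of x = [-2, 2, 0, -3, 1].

X[2] = Σ(n=0 to 4) x[n] · ω_5^(2n) where ω_5 = e^(-2πi/5)
= (-2)·ω_5^0 + (2)·ω_5^2 + (0)·ω_5^4 + (-3)·ω_5^6 + (1)·ω_5^8

X[2] = -5.3541+2.2654i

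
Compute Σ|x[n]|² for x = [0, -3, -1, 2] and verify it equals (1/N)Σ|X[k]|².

Time domain:
Σ|x[n]|² = |0|² + |-3|² + |-1|² + |2|² = 14.0000

Frequency domain:
(1/4)Σ|X[k]|² = (1/4)(|-2|² + |1+5i|² + |0|² + |1-5i|²) = (1/4)·56.0000 = 14.0000

Both sides agree, confirming Parseval's theorem.

Σ|x[n]|² = (1/N)Σ|X[k]|² = 14.0000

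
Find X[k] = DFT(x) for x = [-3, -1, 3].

X[k] = Σ(n=0 to 2) x[n] · ω_3^(nk)
where ω_3 = e^(-2πi/3)

Computing each X[k]:
X[0] = -1
X[1] = -4.0000+3.4641i
X[2] = -4.0000-3.4641i

X = [-1, -4.0000+3.4641i, -4.0000-3.4641i]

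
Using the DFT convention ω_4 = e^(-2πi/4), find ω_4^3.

ω_4^3 = e^(-2πi·3/4)
= cos(-2π·3/4) + i·sin(-2π·3/4)
= cos(-6π/4) + i·sin(-6π/4)

ω_4^3 = cos(-6π/4) + i·sin(-6π/4) = 1i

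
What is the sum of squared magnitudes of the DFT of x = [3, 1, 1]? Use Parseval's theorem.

Parseval: Σ|x[n]|² = (1/N)Σ|X[k]|², so Σ|X[k]|² = N·Σ|x[n]|² = 3·11.0000

Σ|X[k]|² = N·Σ|x[n]|² = 3·11.0000 = 33.0000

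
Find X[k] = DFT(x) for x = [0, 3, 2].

X[k] = Σ(n=0 to 2) x[n] · ω_3^(nk)
where ω_3 = e^(-2πi/3)

Computing each X[k]:
X[0] = 5
X[1] = -2.5000-0.8660i
X[2] = -2.5000+0.8660i

X = [5, -2.5000-0.8660i, -2.5000+0.8660i]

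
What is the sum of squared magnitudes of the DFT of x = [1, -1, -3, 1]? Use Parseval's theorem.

Parseval: Σ|x[n]|² = (1/N)Σ|X[k]|², so Σ|X[k]|² = N·Σ|x[n]|² = 4·12.0000

Σ|X[k]|² = N·Σ|x[n]|² = 4·12.0000 = 48.0000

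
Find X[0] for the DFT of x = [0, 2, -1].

X[0] = Σ(n=0 to 2) x[n] · ω_3^0 = Σ x[n]
= (0) + (2) + (-1)

X[0] = 1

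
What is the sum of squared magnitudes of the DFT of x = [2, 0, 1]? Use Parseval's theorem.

Parseval: Σ|x[n]|² = (1/N)Σ|X[k]|², so Σ|X[k]|² = N·Σ|x[n]|² = 3·5.0000

Σ|X[k]|² = N·Σ|x[n]|² = 3·5.0000 = 15.0000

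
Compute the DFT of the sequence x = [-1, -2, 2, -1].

X[k] = Σ(n=0 to 3) x[n] · ω_4^(nk)
where ω_4 = e^(-2πi/4)

Computing each X[k]:
X[0] = -2
X[1] = -3+1i
X[2] = 4
X[3] = -3-1i

X = [-2, -3+1i, 4, -3-1i]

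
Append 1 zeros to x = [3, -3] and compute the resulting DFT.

Original 2-point DFT: [0, 6]
Zero-padded 3-point DFT provides frequency interpolation.

DFT_3([x, 0, ...]) = [0, 4.5000+2.5981i, 4.5000-2.5981i]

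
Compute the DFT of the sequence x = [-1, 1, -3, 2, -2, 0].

X[k] = Σ(n=0 to 5) x[n] · ω_6^(nk)
where ω_6 = e^(-2πi/6)

Computing each X[k]:
X[0] = -3
X[1] = 0
X[2] = 3.0000-1.7321i
X[3] = -9
X[4] = 3.0000+1.7321i
X[5] = 0

X = [-3, 0, 3.0000-1.7321i, -9, 3.0000+1.7321i, 0]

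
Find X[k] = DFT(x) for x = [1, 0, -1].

X[k] = Σ(n=0 to 2) x[n] · ω_3^(nk)
where ω_3 = e^(-2πi/3)

Computing each X[k]:
X[0] = 0
X[1] = 1.5000-0.8660i
X[2] = 1.5000+0.8660i

X = [0, 1.5000-0.8660i, 1.5000+0.8660i]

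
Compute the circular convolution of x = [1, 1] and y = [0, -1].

(x ⊛ y)[n] = Σ(m=0 to 1) x[m] · y[(n-m) mod 2]

Computing each output sample:
(x ⊛ y)[0] = -1
(x ⊛ y)[1] = -1

x ⊛ y = [-1, -1]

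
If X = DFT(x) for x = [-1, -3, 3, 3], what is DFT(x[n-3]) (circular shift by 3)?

Time shift by 3: X_shifted[k] = ω_4^(3k) · X[k]
Shifted x = [-3, 3, 3, -1]

DFT(x[n-3]) = [2, -6-4i, -2, -6+4i]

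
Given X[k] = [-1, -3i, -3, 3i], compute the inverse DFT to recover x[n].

x[n] = (1/4) Σ(k=0 to 3) X[k] · e^(2πikn/4)

Computing each x[n]:
x[0] = -1
x[1] = 2
x[2] = -1
x[3] = -1

x = [-1, 2, -1, -1]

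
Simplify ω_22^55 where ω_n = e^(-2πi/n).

Since ω_22^22 = 1, powers reduce modulo 22.
55 mod 22 = 11
So ω_22^55 = ω_22^11 = e^(-2πi·11/22)

ω_22^55 = ω_22^11 = -1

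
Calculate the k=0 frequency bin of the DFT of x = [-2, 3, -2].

X[0] = Σ(n=0 to 2) x[n] · ω_3^0 = Σ x[n]
= (-2) + (3) + (-2)

X[0] = -1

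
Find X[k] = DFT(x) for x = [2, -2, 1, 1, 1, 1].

X[k] = Σ(n=0 to 5) x[n] · ω_6^(nk)
where ω_6 = e^(-2πi/6)

Computing each X[k]:
X[0] = 4
X[1] = -0.5000+2.5981i
X[2] = 2.5000+2.5981i
X[3] = 4
X[4] = 2.5000-2.5981i
X[5] = -0.5000-2.5981i

X = [4, -0.5000+2.5981i, 2.5000+2.5981i, 4, 2.5000-2.5981i, -0.5000-2.5981i]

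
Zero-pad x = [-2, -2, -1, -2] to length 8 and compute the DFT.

Original 4-point DFT: [-7, -1, 1, -1]
Zero-padded 8-point DFT provides frequency interpolation.

DFT_8([x, 0, ...]) = [-7, -2.0000+3.8284i, -1, -2.0000+1.8284i, 1, -2.0000-1.8284i, -1, -2.0000-3.8284i]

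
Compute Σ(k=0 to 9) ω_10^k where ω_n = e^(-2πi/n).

Sum of all nth roots of unity equals 0 for n > 1 (geometric series with r ≠ 1).

0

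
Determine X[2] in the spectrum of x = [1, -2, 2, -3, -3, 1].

X[2] = Σ(n=0 to 5) x[n] · ω_6^(2n) where ω_6 = e^(-2πi/6)
= (1)·ω_6^0 + (-2)·ω_6^2 + (2)·ω_6^4 + (-3)·ω_6^6 + (-3)·ω_6^8 + (1)·ω_6^10

X[2] = -1.0000+6.9282i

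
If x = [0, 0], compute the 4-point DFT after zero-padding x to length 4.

Original 2-point DFT: [0, 0]
Zero-padded 4-point DFT provides frequency interpolation.

DFT_4([x, 0, ...]) = [0, 0, 0, 0]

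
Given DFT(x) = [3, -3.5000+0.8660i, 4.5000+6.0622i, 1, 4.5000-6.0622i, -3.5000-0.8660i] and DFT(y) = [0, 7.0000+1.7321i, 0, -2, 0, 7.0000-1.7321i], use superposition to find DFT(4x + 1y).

By linearity: DFT(4x + 1y) = 4·DFT(x) + 1·DFT(y)
= 4·[3, -3.5000+0.8660i, 4.5000+6.0622i, 1, 4.5000-6.0622i, -3.5000-0.8660i] + 1·[0, 7.0000+1.7321i, 0, -2, 0, 7.0000-1.7321i]

Computing element-wise:
Z[0] = 4·(3) + 1·(0) = 12
Z[1] = 4·(-3.5000+0.8660i) + 1·(7.0000+1.7321i) = -7.0000+5.1961i
Z[2] = 4·(4.5000+6.0622i) + 1·(0) = 18.0000+24.2488i
Z[3] = 4·(1) + 1·(-2) = 2
Z[4] = 4·(4.5000-6.0622i) + 1·(0) = 18.0000-24.2488i
Z[5] = 4·(-3.5000-0.8660i) + 1·(7.0000-1.7321i) = -7.0000-5.1961i

DFT(4x + 1y) = 4·X + 1·Y = [12, -7.0000+5.1961i, 18.0000+24.2488i, 2, 18.0000-24.2488i, -7.0000-5.1961i]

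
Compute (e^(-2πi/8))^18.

Since ω_8^8 = 1, powers reduce modulo 8.
18 mod 8 = 2
So ω_8^18 = ω_8^2 = e^(-2πi·2/8)

ω_8^18 = ω_8^2 = -1i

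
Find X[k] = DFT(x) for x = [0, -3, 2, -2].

X[k] = Σ(n=0 to 3) x[n] · ω_4^(nk)
where ω_4 = e^(-2πi/4)

Computing each X[k]:
X[0] = -3
X[1] = -2+1i
X[2] = 7
X[3] = -2-1i

X = [-3, -2+1i, 7, -2-1i]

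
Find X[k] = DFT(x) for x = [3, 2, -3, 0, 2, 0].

X[k] = Σ(n=0 to 5) x[n] · ω_6^(nk)
where ω_6 = e^(-2πi/6)

Computing each X[k]:
X[0] = 4
X[1] = 4.5000+2.5981i
X[2] = 2.5000-6.0622i
X[3] = 0
X[4] = 2.5000+6.0622i
X[5] = 4.5000-2.5981i

X = [4, 4.5000+2.5981i, 2.5000-6.0622i, 0, 2.5000+6.0622i, 4.5000-2.5981i]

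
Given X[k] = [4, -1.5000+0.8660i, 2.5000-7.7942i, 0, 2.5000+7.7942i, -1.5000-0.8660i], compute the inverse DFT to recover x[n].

x[n] = (1/6) Σ(k=0 to 5) X[k] · e^(2πikn/6)

Computing each x[n]:
x[0] = 1
x[1] = 2
x[2] = -2
x[3] = 2
x[4] = 3
x[5] = -2

x = [1, 2, -2, 2, 3, -2]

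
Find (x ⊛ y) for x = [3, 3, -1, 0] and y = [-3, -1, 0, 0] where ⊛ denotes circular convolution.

(x ⊛ y)[n] = Σ(m=0 to 3) x[m] · y[(n-m) mod 4]

Computing each output sample:
(x ⊛ y)[0] = -9
(x ⊛ y)[1] = -12
(x ⊛ y)[2] = 0
(x ⊛ y)[3] = 1

x ⊛ y = [-9, -12, 0, 1]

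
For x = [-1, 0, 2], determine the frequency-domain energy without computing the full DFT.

Parseval: Σ|x[n]|² = (1/N)Σ|X[k]|², so Σ|X[k]|² = N·Σ|x[n]|² = 3·5.0000

Σ|X[k]|² = N·Σ|x[n]|² = 3·5.0000 = 15.0000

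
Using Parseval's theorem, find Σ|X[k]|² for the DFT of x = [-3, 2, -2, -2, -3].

Parseval: Σ|x[n]|² = (1/N)Σ|X[k]|², so Σ|X[k]|² = N·Σ|x[n]|² = 5·30.0000

Σ|X[k]|² = N·Σ|x[n]|² = 5·30.0000 = 150.0000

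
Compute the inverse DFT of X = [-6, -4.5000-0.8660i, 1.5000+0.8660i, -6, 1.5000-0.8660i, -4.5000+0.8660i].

x[n] = (1/6) Σ(k=0 to 5) X[k] · e^(2πikn/6)

Computing each x[n]:
x[0] = -3
x[1] = -1
x[2] = -1
x[3] = 2
x[4] = -2
x[5] = -1

x = [-3, -1, -1, 2, -2, -1]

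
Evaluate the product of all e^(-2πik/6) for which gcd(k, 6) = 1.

The primitive 6th roots of unity are ω_6^k for k coprime to 6: k ∈ {1, 5}
Their product equals the constant term of the cyclotomic polynomial Φ_6(x) up to sign.
For n ≥ 3, the product of all primitive nth roots of unity is 1. (For n=1 it is 1; for n=2 it is -1.)

1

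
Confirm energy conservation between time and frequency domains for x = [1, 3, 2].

Time domain:
Σ|x[n]|² = |1|² + |3|² + |2|² = 14.0000

Frequency domain:
(1/3)Σ|X[k]|² = (1/3)(|6|² + |-1.5000-0.8660i|² + |-1.5000+0.8660i|²) = (1/3)·42.0000 = 14.0000

Both sides agree, confirming Parseval's theorem.

Σ|x[n]|² = (1/N)Σ|X[k]|² = 14.0000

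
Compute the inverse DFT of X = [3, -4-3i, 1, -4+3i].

x[n] = (1/4) Σ(k=0 to 3) X[k] · e^(2πikn/4)

Computing each x[n]:
x[0] = -1
x[1] = 2
x[2] = 3
x[3] = -1

x = [-1, 2, 3, -1]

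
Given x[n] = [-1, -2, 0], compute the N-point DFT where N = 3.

X[k] = Σ(n=0 to 2) x[n] · ω_3^(nk)
where ω_3 = e^(-2πi/3)

Computing each X[k]:
X[0] = -3
X[1] = 1.7321i
X[2] = -1.7321i

X = [-3, 1.7321i, -1.7321i]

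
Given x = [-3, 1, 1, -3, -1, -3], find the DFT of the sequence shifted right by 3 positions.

Time shift by 3: X_shifted[k] = ω_6^(3k) · X[k]
Shifted x = [-3, -1, -3, -3, 1, 1]

DFT(x[n-3]) = [-8, 1.0000+5.1962i, -5.0000-1.7321i, -2, -5.0000+1.7321i, 1.0000-5.1962i]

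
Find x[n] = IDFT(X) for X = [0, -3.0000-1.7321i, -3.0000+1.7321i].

x[n] = (1/3) Σ(k=0 to 2) X[k] · e^(2πikn/3)

Computing each x[n]:
x[0] = -2
x[1] = 2
x[2] = 0

x = [-2, 2, 0]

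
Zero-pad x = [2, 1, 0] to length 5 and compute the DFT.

Original 3-point DFT: [3, 1.5000-0.8660i, 1.5000+0.8660i]
Zero-padded 5-point DFT provides frequency interpolation.

DFT_5([x, 0, ...]) = [3, 2.3090-0.9511i, 1.1910-0.5878i, 1.1910+0.5878i, 2.3090+0.9511i]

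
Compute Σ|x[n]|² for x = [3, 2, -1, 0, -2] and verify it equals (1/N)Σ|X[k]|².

Time domain:
Σ|x[n]|² = |3|² + |2|² + |-1|² + |0|² + |-2|² = 18.0000

Frequency domain:
(1/5)Σ|X[k]|² = (1/5)(|2|² + |3.8090-3.2164i|² + |2.6910-3.3022i|² + |2.6910+3.3022i|² + |3.8090+3.2164i|²) = (1/5)·90.0000 = 18.0000

Both sides agree, confirming Parseval's theorem.

Σ|x[n]|² = (1/N)Σ|X[k]|² = 18.0000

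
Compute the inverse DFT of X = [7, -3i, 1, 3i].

x[n] = (1/4) Σ(k=0 to 3) X[k] · e^(2πikn/4)

Computing each x[n]:
x[0] = 2
x[1] = 3
x[2] = 2
x[3] = 0

x = [2, 3, 2, 0]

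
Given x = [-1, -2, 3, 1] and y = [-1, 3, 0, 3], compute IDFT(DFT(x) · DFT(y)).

(x ⊛ y)[n] = Σ(m=0 to 3) x[m] · y[(n-m) mod 4]

Computing each output sample:
(x ⊛ y)[0] = -2
(x ⊛ y)[1] = 8
(x ⊛ y)[2] = -6
(x ⊛ y)[3] = 5

x ⊛ y = [-2, 8, -6, 5]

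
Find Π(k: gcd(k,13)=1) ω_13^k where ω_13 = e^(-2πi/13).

The primitive 13th roots of unity are ω_13^k for k coprime to 13: k ∈ {1, 2, 3, 4, 5, 6, 7, 8, 9, 10, 11, 12}
Their product equals the constant term of the cyclotomic polynomial Φ_13(x) up to sign.
For n ≥ 3, the product of all primitive nth roots of unity is 1. (For n=1 it is 1; for n=2 it is -1.)

1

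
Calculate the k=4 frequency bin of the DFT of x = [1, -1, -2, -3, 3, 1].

X[4] = Σ(n=0 to 5) x[n] · ω_6^(4n) where ω_6 = e^(-2πi/6)
= (1)·ω_6^0 + (-1)·ω_6^4 + (-2)·ω_6^8 + (-3)·ω_6^12 + (3)·ω_6^16 + (1)·ω_6^20

X[4] = -2.5000+2.5981i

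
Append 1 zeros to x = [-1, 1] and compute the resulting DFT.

Original 2-point DFT: [0, -2]
Zero-padded 3-point DFT provides frequency interpolation.

DFT_3([x, 0, ...]) = [0, -1.5000-0.8660i, -1.5000+0.8660i]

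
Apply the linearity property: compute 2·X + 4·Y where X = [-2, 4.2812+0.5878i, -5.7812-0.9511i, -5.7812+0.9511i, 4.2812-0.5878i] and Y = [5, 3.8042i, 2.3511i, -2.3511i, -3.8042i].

By linearity: DFT(2x + 4y) = 2·DFT(x) + 4·DFT(y)
= 2·[-2, 4.2812+0.5878i, -5.7812-0.9511i, -5.7812+0.9511i, 4.2812-0.5878i] + 4·[5, 3.8042i, 2.3511i, -2.3511i, -3.8042i]

Computing element-wise:
Z[0] = 2·(-2) + 4·(5) = 16
Z[1] = 2·(4.2812+0.5878i) + 4·(3.8042i) = 8.5624+16.3924i
Z[2] = 2·(-5.7812-0.9511i) + 4·(2.3511i) = -11.5624+7.5022i
Z[3] = 2·(-5.7812+0.9511i) + 4·(-2.3511i) = -11.5624-7.5022i
Z[4] = 2·(4.2812-0.5878i) + 4·(-3.8042i) = 8.5624-16.3924i

DFT(2x + 4y) = 2·X + 4·Y = [16, 8.5624+16.3924i, -11.5624+7.5022i, -11.5624-7.5022i, 8.5624-16.3924i]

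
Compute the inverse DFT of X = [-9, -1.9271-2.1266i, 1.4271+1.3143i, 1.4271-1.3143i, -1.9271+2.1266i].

x[n] = (1/5) Σ(k=0 to 4) X[k] · e^(2πikn/5)

Computing each x[n]:
x[0] = -2
x[1] = -2
x[2] = 0
x[3] = -2
x[4] = -3

x = [-2, -2, 0, -2, -3]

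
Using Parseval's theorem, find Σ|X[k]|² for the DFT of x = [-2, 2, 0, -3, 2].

Parseval: Σ|x[n]|² = (1/N)Σ|X[k]|², so Σ|X[k]|² = N·Σ|x[n]|² = 5·21.0000

Σ|X[k]|² = N·Σ|x[n]|² = 5·21.0000 = 105.0000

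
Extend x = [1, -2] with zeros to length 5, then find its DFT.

Original 2-point DFT: [-1, 3]
Zero-padded 5-point DFT provides frequency interpolation.

DFT_5([x, 0, ...]) = [-1, 0.3820+1.9021i, 2.6180+1.1756i, 2.6180-1.1756i, 0.3820-1.9021i]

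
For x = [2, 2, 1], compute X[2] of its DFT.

X[2] = Σ(n=0 to 2) x[n] · ω_3^(2n) where ω_3 = e^(-2πi/3)
= (2)·ω_3^0 + (2)·ω_3^2 + (1)·ω_3^4

X[2] = 0.5000+0.8660i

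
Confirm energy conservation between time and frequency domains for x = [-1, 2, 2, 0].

Time domain:
Σ|x[n]|² = |-1|² + |2|² + |2|² + |0|² = 9.0000

Frequency domain:
(1/4)Σ|X[k]|² = (1/4)(|3|² + |-3-2i|² + |-1|² + |-3+2i|²) = (1/4)·36.0000 = 9.0000

Both sides agree, confirming Parseval's theorem.

Σ|x[n]|² = (1/N)Σ|X[k]|² = 9.0000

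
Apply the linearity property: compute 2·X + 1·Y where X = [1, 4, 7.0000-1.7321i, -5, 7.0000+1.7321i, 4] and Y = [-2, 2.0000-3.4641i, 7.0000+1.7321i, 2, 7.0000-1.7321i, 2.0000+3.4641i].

By linearity: DFT(2x + 1y) = 2·DFT(x) + 1·DFT(y)
= 2·[1, 4, 7.0000-1.7321i, -5, 7.0000+1.7321i, 4] + 1·[-2, 2.0000-3.4641i, 7.0000+1.7321i, 2, 7.0000-1.7321i, 2.0000+3.4641i]

Computing element-wise:
Z[0] = 2·(1) + 1·(-2) = 0
Z[1] = 2·(4) + 1·(2.0000-3.4641i) = 10.0000-3.4641i
Z[2] = 2·(7.0000-1.7321i) + 1·(7.0000+1.7321i) = 21.0000-1.7321i
Z[3] = 2·(-5) + 1·(2) = -8
Z[4] = 2·(7.0000+1.7321i) + 1·(7.0000-1.7321i) = 21.0000+1.7321i
Z[5] = 2·(4) + 1·(2.0000+3.4641i) = 10.0000+3.4641i

DFT(2x + 1y) = 2·X + 1·Y = [0, 10.0000-3.4641i, 21.0000-1.7321i, -8, 21.0000+1.7321i, 10.0000+3.4641i]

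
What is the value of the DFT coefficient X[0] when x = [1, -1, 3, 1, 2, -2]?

X[0] = Σ(n=0 to 5) x[n] · ω_6^0 = Σ x[n]
= (1) + (-1) + (3) + (1) + (2) + (-2)

X[0] = 4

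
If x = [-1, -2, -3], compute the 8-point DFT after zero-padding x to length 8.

Original 3-point DFT: [-6, 1.5000-0.8660i, 1.5000+0.8660i]
Zero-padded 8-point DFT provides frequency interpolation.

DFT_8([x, 0, ...]) = [-6, -2.4142+4.4142i, 2+2i, 0.4142-1.5858i, -2, 0.4142+1.5858i, 2-2i, -2.4142-4.4142i]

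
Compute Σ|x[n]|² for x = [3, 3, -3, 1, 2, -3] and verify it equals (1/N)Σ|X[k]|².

Time domain:
Σ|x[n]|² = |3|² + |3|² + |-3|² + |1|² + |2|² + |-3|² = 41.0000

Frequency domain:
(1/6)Σ|X[k]|² = (1/6)(|3|² + |2.5000-0.8660i|² + |4.5000-9.5263i|² + |1|² + |4.5000+9.5263i|² + |2.5000+0.8660i|²) = (1/6)·246.0000 = 41.0000

Both sides agree, confirming Parseval's theorem.

Σ|x[n]|² = (1/N)Σ|X[k]|² = 41.0000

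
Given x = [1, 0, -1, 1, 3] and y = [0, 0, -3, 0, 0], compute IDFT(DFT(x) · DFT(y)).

(x ⊛ y)[n] = Σ(m=0 to 4) x[m] · y[(n-m) mod 5]

Computing each output sample:
(x ⊛ y)[0] = -3
(x ⊛ y)[1] = -9
(x ⊛ y)[2] = -3
(x ⊛ y)[3] = 0
(x ⊛ y)[4] = 3

x ⊛ y = [-3, -9, -3, 0, 3]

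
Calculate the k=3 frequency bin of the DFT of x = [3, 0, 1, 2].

X[3] = Σ(n=0 to 3) x[n] · ω_4^(3n) where ω_4 = e^(-2πi/4)
= (3)·ω_4^0 + (0)·ω_4^3 + (1)·ω_4^6 + (2)·ω_4^9

X[3] = 2-2i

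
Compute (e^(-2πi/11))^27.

Since ω_11^11 = 1, powers reduce modulo 11.
27 mod 11 = 5
So ω_11^27 = ω_11^5 = e^(-2πi·5/11)

ω_11^27 = ω_11^5 = -0.9595-0.2817i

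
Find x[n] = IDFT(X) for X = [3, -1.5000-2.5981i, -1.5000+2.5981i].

x[n] = (1/3) Σ(k=0 to 2) X[k] · e^(2πikn/3)

Computing each x[n]:
x[0] = 0
x[1] = 3
x[2] = 0

x = [0, 3, 0]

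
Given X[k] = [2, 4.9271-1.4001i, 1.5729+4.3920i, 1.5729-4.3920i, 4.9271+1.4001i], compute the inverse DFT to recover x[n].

x[n] = (1/5) Σ(k=0 to 4) X[k] · e^(2πikn/5)

Computing each x[n]:
x[0] = 3
x[1] = 0
x[2] = 1
x[3] = -3
x[4] = 1

x = [3, 0, 1, -3, 1]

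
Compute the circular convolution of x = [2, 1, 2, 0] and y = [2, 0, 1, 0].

(x ⊛ y)[n] = Σ(m=0 to 3) x[m] · y[(n-m) mod 4]

Computing each output sample:
(x ⊛ y)[0] = 6
(x ⊛ y)[1] = 2
(x ⊛ y)[2] = 6
(x ⊛ y)[3] = 1

x ⊛ y = [6, 2, 6, 1]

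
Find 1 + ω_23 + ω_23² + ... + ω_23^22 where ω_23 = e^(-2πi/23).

Sum of all nth roots of unity equals 0 for n > 1 (geometric series with r ≠ 1).

0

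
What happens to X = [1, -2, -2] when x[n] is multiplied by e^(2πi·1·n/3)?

Modulation property: DFT(ω_3^(-1n)·x[n]) = X[(k-1) mod 3], so circularly shift X by 1 positions.

X[k-1] = [-2, 1, -2]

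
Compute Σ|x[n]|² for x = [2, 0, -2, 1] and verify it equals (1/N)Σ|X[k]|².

Time domain:
Σ|x[n]|² = |2|² + |0|² + |-2|² + |1|² = 9.0000

Frequency domain:
(1/4)Σ|X[k]|² = (1/4)(|1|² + |4+1i|² + |-1|² + |4-1i|²) = (1/4)·36.0000 = 9.0000

Both sides agree, confirming Parseval's theorem.

Σ|x[n]|² = (1/N)Σ|X[k]|² = 9.0000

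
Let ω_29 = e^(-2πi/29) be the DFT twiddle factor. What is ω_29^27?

ω_29^27 = e^(-2πi·27/29)
= cos(-2π·27/29) + i·sin(-2π·27/29)
= cos(-54π/29) + i·sin(-54π/29)

ω_29^27 = cos(-54π/29) + i·sin(-54π/29) = 0.9076+0.4199i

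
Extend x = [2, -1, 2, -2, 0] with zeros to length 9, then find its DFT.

Original 5-point DFT: [1, 1.6910-1.4001i, 2.8090+4.3920i, 2.8090-4.3920i, 1.6910+1.4001i]
Zero-padded 9-point DFT provides frequency interpolation.

DFT_9([x, 0, ...]) = [1, 2.5813+0.4052i, 0.9470-1.4313i, -0.5000+2.5981i, 5.4718+3.3596i, 5.4718-3.3596i, -0.5000-2.5981i, 0.9470+1.4313i, 2.5813-0.4052i]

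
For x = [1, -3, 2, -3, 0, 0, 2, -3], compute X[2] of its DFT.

X[2] = Σ(n=0 to 7) x[n] · ω_8^(2n) where ω_8 = e^(-2πi/8)
= (1)·ω_8^0 + (-3)·ω_8^2 + (2)·ω_8^4 + (-3)·ω_8^6 + (0)·ω_8^8 + (0)·ω_8^10 + (2)·ω_8^12 + (-3)·ω_8^14

X[2] = -3-3i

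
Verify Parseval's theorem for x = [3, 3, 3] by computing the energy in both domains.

Time domain:
Σ|x[n]|² = |3|² + |3|² + |3|² = 27.0000

Frequency domain:
(1/3)Σ|X[k]|² = (1/3)(|9|² + |0|² + |0|²) = (1/3)·81.0000 = 27.0000

Both sides agree, confirming Parseval's theorem.

Σ|x[n]|² = (1/N)Σ|X[k]|² = 27.0000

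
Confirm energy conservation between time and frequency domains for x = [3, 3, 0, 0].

Time domain:
Σ|x[n]|² = |3|² + |3|² + |0|² + |0|² = 18.0000

Frequency domain:
(1/4)Σ|X[k]|² = (1/4)(|6|² + |3-3i|² + |0|² + |3+3i|²) = (1/4)·72.0000 = 18.0000

Both sides agree, confirming Parseval's theorem.

Σ|x[n]|² = (1/N)Σ|X[k]|² = 18.0000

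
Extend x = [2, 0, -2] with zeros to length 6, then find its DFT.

Original 3-point DFT: [0, 3.0000-1.7321i, 3.0000+1.7321i]
Zero-padded 6-point DFT provides frequency interpolation.

DFT_6([x, 0, ...]) = [0, 3.0000+1.7321i, 3.0000-1.7321i, 0, 3.0000+1.7321i, 3.0000-1.7321i]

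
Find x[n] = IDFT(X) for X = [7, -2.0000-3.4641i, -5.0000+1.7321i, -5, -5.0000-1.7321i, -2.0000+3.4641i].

x[n] = (1/6) Σ(k=0 to 5) X[k] · e^(2πikn/6)

Computing each x[n]:
x[0] = -2
x[1] = 3
x[2] = 3
x[3] = 1
x[4] = 0
x[5] = 2

x = [-2, 3, 3, 1, 0, 2]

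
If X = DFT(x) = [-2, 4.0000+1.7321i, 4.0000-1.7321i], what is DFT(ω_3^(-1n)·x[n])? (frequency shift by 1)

Modulation property: DFT(ω_3^(-1n)·x[n]) = X[(k-1) mod 3], so circularly shift X by 1 positions.

X[k-1] = [4.0000-1.7321i, -2, 4.0000+1.7321i]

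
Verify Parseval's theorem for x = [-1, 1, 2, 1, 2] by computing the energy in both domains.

Time domain:
Σ|x[n]|² = |-1|² + |1|² + |2|² + |1|² + |2|² = 11.0000

Frequency domain:
(1/5)Σ|X[k]|² = (1/5)(|5|² + |-2.5000+0.3633i|² + |-2.5000+1.5388i|² + |-2.5000-1.5388i|² + |-2.5000-0.3633i|²) = (1/5)·55.0000 = 11.0000

Both sides agree, confirming Parseval's theorem.

Σ|x[n]|² = (1/N)Σ|X[k]|² = 11.0000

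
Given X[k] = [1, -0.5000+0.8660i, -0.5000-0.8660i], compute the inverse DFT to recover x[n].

x[n] = (1/3) Σ(k=0 to 2) X[k] · e^(2πikn/3)

Computing each x[n]:
x[0] = 0
x[1] = 0
x[2] = 1

x = [0, 0, 1]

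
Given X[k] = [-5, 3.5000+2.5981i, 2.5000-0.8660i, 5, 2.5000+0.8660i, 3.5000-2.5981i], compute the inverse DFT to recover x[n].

x[n] = (1/6) Σ(k=0 to 5) X[k] · e^(2πikn/6)

Computing each x[n]:
x[0] = 2
x[1] = -2
x[2] = -2
x[3] = -2
x[4] = 0
x[5] = -1

x = [2, -2, -2, -2, 0, -1]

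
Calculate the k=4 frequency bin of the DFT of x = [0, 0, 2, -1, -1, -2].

X[4] = Σ(n=0 to 5) x[n] · ω_6^(4n) where ω_6 = e^(-2πi/6)
= (0)·ω_6^0 + (0)·ω_6^4 + (2)·ω_6^8 + (-1)·ω_6^12 + (-1)·ω_6^16 + (-2)·ω_6^20

X[4] = -0.5000-0.8660i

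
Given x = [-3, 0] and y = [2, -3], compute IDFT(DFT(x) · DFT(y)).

(x ⊛ y)[n] = Σ(m=0 to 1) x[m] · y[(n-m) mod 2]

Computing each output sample:
(x ⊛ y)[0] = -6
(x ⊛ y)[1] = 9

x ⊛ y = [-6, 9]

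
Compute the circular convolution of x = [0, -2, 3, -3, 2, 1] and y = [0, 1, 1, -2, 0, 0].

(x ⊛ y)[n] = Σ(m=0 to 5) x[m] · y[(n-m) mod 6]

Computing each output sample:
(x ⊛ y)[0] = 9
(x ⊛ y)[1] = -3
(x ⊛ y)[2] = -4
(x ⊛ y)[3] = 1
(x ⊛ y)[4] = 4
(x ⊛ y)[5] = -7

x ⊛ y = [9, -3, -4, 1, 4, -7]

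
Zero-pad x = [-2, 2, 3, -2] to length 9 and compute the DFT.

Original 4-point DFT: [1, -5-4i, 1, -5+4i]
Zero-padded 9-point DFT provides frequency interpolation.

DFT_9([x, 0, ...]) = [1, 1.0530-2.5079i, -3.4718-4.7277i, -6.5000+0.8660i, -0.5813+2.9764i, -0.5813-2.9764i, -6.5000-0.8660i, -3.4718+4.7277i, 1.0530+2.5079i]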